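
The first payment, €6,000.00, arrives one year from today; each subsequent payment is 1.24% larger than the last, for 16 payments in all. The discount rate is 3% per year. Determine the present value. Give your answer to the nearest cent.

€82,160.99

Periodic rate r = 0.03 per year.
Growing ordinary annuity: PV = PMT₁ × [1 − ((1+g)/(1+r))^n] / (r − g) = 6,000 × [1 − ((1+0.0124)/(1+r))^16] / (r − 0.0124) = €82,160.99.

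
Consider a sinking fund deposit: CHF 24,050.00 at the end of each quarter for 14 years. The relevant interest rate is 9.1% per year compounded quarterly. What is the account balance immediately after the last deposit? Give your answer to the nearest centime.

This is an ordinary annuity: 56 deposits of CHF 24,050.00 at the end of each quarter.
Periodic rate r = 0.091/4 per quarter; n is counted in quarters.
FV = PMT × [((1+r)^n − 1)/r] = 24,050 × [(1+r)^56 − 1] / r = CHF 2,668,704.15

CHF 2,668,704.15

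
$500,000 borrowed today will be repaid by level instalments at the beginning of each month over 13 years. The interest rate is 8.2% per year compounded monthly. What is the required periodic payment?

Level annuity due; solve PV = PMT × [(1 − (1+r)^−n)/r] × (1+r) for PMT.
Periodic rate r = 0.082/12 per month; n is counted in months.
With n = 156: PMT = 500,000 / ([(1 − (1+r)^−n)/r] × (1+r)) = $5,185.90

$5,185.90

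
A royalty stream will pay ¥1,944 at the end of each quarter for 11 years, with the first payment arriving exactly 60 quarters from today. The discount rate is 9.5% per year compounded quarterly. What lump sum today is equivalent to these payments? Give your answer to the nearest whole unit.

¥13,197

Ordinary annuity of 44 payments, first payment at period 60.
Periodic rate r = 0.095/4 per quarter; n is counted in quarters.
The ordinary-annuity PV formula values the stream one period before the first payment (period 59); discount that back 59 periods:
PV₀ = 1,944 × [1 − (1+r)^−44] / r × (1+r)^−59 = ¥13,197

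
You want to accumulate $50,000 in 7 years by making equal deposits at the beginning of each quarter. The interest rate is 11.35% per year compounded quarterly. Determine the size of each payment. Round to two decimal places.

Level annuity due; solve FV = PMT × [((1+r)^n − 1)/r] × (1+r) for PMT.
Periodic rate r = 0.1135/4 per quarter; n is counted in quarters.
With n = 28: PMT = 50,000 / ([((1+r)^n − 1)/r] × (1+r)) = $1,160.32

$1,160.32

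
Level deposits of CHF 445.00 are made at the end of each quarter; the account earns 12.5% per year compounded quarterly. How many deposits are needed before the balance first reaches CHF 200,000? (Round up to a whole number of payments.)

Periodic rate r = 0.125/4 per quarter; n is counted in quarters.
Ordinary annuity FV: 200,000 = 445 × [((1+r)^n − 1)/r].
(1+r)^n = 1 + 200,000 × r / 445, so n = ln(1 + 200,000·r/445) / ln(1+r) = 88.10.
Round up to a whole number of payments: n = 89.

89 payments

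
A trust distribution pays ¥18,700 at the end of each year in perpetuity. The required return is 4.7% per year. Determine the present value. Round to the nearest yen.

Periodic rate r = 0.047 per year.
Level perpetuity: PV = PMT / r = 18,700 / (0.047) = ¥397,872.

¥397,872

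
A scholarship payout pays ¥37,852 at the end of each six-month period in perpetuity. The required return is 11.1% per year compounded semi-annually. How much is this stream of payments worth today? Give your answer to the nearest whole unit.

¥682,018

Periodic rate r = 0.111/2 per half-year.
Level perpetuity: PV = PMT / r = 37,852 / (0.111/2) = ¥682,018.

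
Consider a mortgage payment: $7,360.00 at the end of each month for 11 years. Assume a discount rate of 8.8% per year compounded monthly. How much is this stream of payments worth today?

$621,064.27

This is an ordinary annuity: 132 payments of $7,360.00 at the end of each month.
Periodic rate r = 0.088/12 per month; n is counted in months.
PV = PMT × [(1 − (1+r)^−n)/r] = 7,360 × [1 − (1+r)^−132] / r = $621,064.27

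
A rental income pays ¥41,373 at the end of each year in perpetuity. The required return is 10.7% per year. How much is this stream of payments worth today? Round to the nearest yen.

Periodic rate r = 0.107 per year.
Level perpetuity: PV = PMT / r = 41,373 / (0.107) = ¥386,664.

¥386,664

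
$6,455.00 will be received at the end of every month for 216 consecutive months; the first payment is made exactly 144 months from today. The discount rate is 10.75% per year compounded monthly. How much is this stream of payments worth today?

$171,957.27

Ordinary annuity of 216 payments, first payment at period 144.
Periodic rate r = 0.1075/12 per month; n is counted in months.
The ordinary-annuity PV formula values the stream one period before the first payment (period 143); discount that back 143 periods:
PV₀ = 6,455 × [1 − (1+r)^−216] / r × (1+r)^−143 = $171,957.27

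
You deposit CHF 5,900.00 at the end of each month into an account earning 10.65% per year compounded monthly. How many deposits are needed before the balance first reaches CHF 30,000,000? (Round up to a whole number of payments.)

Periodic rate r = 0.1065/12 per month; n is counted in months.
Ordinary annuity FV: 30,000,000 = 5,900 × [((1+r)^n − 1)/r].
(1+r)^n = 1 + 30,000,000 × r / 5,900, so n = ln(1 + 30,000,000·r/5,900) / ln(1+r) = 433.62.
Round up to a whole number of payments: n = 434.

434 payments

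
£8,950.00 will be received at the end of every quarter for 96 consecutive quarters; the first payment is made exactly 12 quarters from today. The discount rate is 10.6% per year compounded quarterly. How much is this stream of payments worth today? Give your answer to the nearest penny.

£232,729.28

Ordinary annuity of 96 payments, first payment at period 12.
Periodic rate r = 0.106/4 per quarter; n is counted in quarters.
The ordinary-annuity PV formula values the stream one period before the first payment (period 11); discount that back 11 periods:
PV₀ = 8,950 × [1 − (1+r)^−96] / r × (1+r)^−11 = £232,729.28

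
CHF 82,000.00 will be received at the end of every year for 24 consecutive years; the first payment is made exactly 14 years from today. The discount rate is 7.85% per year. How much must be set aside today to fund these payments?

CHF 327,327.60

Ordinary annuity of 24 payments, first payment at period 14.
Periodic rate r = 0.0785 per year.
The ordinary-annuity PV formula values the stream one period before the first payment (period 13); discount that back 13 periods:
PV₀ = 82,000 × [1 − (1+r)^−24] / r × (1+r)^−13 = CHF 327,327.60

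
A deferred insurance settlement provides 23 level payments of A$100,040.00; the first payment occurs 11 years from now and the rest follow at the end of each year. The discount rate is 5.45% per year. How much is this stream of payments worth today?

A$761,124.79

Ordinary annuity of 23 payments, first payment at period 11.
Periodic rate r = 0.0545 per year.
The ordinary-annuity PV formula values the stream one period before the first payment (period 10); discount that back 10 periods:
PV₀ = 100,040 × [1 − (1+r)^−23] / r × (1+r)^−10 = A$761,124.79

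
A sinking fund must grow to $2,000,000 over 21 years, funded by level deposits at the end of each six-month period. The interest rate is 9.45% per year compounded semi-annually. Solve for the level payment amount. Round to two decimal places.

$15,876.77

Level ordinary annuity; solve FV = PMT × [((1+r)^n − 1)/r] for PMT.
Periodic rate r = 0.0945/2 per half-year; n is counted in half-years.
With n = 42: PMT = 2,000,000 / ([((1+r)^n − 1)/r]) = $15,876.77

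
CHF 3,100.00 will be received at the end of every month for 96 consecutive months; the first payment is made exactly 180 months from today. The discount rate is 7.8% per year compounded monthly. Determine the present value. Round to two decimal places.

Ordinary annuity of 96 payments, first payment at period 180.
Periodic rate r = 0.078/12 per month; n is counted in months.
The ordinary-annuity PV formula values the stream one period before the first payment (period 179); discount that back 179 periods:
PV₀ = 3,100 × [1 − (1+r)^−96] / r × (1+r)^−179 = CHF 69,258.87

CHF 69,258.87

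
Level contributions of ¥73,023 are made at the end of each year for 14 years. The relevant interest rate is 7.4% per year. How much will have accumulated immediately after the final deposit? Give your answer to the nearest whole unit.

¥1,694,148

This is an ordinary annuity: 14 deposits of ¥73,023 at the end of each year.
Periodic rate r = 0.074 per year.
FV = PMT × [((1+r)^n − 1)/r] = 73,023 × [(1+r)^14 − 1] / r = ¥1,694,148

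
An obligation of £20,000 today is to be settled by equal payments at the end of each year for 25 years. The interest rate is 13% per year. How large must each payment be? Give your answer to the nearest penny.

£2,728.52

Level ordinary annuity; solve PV = PMT × [(1 − (1+r)^−n)/r] for PMT.
Periodic rate r = 0.13 per year.
With n = 25: PMT = 20,000 / ([(1 − (1+r)^−n)/r]) = £2,728.52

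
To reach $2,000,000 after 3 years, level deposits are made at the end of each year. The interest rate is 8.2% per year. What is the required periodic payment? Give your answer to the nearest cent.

Level ordinary annuity; solve FV = PMT × [((1+r)^n − 1)/r] for PMT.
Periodic rate r = 0.082 per year.
With n = 3: PMT = 2,000,000 / ([((1+r)^n − 1)/r]) = $614,869.26

$614,869.26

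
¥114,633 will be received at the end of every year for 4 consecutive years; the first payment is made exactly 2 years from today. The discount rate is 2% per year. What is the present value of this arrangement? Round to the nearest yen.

Ordinary annuity of 4 payments, first payment at period 2.
Periodic rate r = 0.02 per year.
The ordinary-annuity PV formula values the stream one period before the first payment (period 1); discount that back 1 periods:
PV₀ = 114,633 × [1 − (1+r)^−4] / r × (1+r)^−1 = ¥427,933

¥427,933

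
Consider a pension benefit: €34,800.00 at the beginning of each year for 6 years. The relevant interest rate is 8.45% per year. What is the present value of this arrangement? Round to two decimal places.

This is an annuity due: 6 payments of €34,800.00 at the beginning of each year.
Periodic rate r = 0.0845 per year.
PV = PMT × [(1 − (1+r)^−n)/r] × (1+r) = 34,800 × [1 − (1+r)^−6] / r × (1+r) = €172,113.84

€172,113.84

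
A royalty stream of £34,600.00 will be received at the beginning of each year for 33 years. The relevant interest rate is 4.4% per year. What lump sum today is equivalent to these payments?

This is an annuity due: 33 payments of £34,600.00 at the beginning of each year.
Periodic rate r = 0.044 per year.
PV = PMT × [(1 − (1+r)^−n)/r] × (1+r) = 34,600 × [1 − (1+r)^−33] / r × (1+r) = £622,716.25

£622,716.25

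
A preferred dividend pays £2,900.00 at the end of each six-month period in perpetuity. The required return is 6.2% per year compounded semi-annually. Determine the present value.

Periodic rate r = 0.062/2 per half-year.
Level perpetuity: PV = PMT / r = 2,900 / (0.062/2) = £93,548.39.

£93,548.39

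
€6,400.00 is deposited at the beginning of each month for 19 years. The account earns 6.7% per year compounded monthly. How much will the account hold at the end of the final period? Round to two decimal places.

This is an annuity due: 228 deposits of €6,400.00 at the beginning of each month.
Periodic rate r = 0.067/12 per month; n is counted in months.
FV = PMT × [((1+r)^n − 1)/r] × (1+r) = 6,400 × [(1+r)^228 − 1] / r × (1+r) = €2,949,596.12

€2,949,596.12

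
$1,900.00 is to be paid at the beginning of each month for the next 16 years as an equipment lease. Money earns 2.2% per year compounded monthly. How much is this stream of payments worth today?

This is an annuity due: 192 payments of $1,900.00 at the beginning of each month.
Periodic rate r = 0.022/12 per month; n is counted in months.
PV = PMT × [(1 − (1+r)^−n)/r] × (1+r) = 1,900 × [1 − (1+r)^−192] / r × (1+r) = $307,838.10

$307,838.10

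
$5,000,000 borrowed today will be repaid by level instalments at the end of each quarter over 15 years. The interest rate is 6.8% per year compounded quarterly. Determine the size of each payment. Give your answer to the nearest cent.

$133,584.70

Level ordinary annuity; solve PV = PMT × [(1 − (1+r)^−n)/r] for PMT.
Periodic rate r = 0.068/4 per quarter; n is counted in quarters.
With n = 60: PMT = 5,000,000 / ([(1 − (1+r)^−n)/r]) = $133,584.70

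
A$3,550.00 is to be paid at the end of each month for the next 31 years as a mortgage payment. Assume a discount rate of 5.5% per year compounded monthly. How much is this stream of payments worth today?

This is an ordinary annuity: 372 payments of A$3,550.00 at the end of each month.
Periodic rate r = 0.055/12 per month; n is counted in months.
PV = PMT × [(1 − (1+r)^−n)/r] = 3,550 × [1 − (1+r)^−372] / r = A$633,204.97

A$633,204.97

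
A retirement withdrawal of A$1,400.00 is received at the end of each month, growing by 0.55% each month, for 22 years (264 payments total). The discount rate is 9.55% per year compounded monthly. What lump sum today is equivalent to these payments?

A$270,599.73

Periodic rate r = 0.0955/12 per month; n is counted in months.
Growing ordinary annuity: PV = PMT₁ × [1 − ((1+g)/(1+r))^n] / (r − g) = 1,400 × [1 − ((1+0.0055)/(1+r))^264] / (r − 0.0055) = A$270,599.73.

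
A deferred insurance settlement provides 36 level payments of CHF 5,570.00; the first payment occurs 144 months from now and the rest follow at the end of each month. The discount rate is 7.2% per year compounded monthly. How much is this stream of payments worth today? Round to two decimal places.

Ordinary annuity of 36 payments, first payment at period 144.
Periodic rate r = 0.072/12 per month; n is counted in months.
The ordinary-annuity PV formula values the stream one period before the first payment (period 143); discount that back 143 periods:
PV₀ = 5,570 × [1 − (1+r)^−36] / r × (1+r)^−143 = CHF 76,457.85

CHF 76,457.85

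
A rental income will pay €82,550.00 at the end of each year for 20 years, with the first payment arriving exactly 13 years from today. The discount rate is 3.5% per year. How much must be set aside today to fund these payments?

€776,426.60

Ordinary annuity of 20 payments, first payment at period 13.
Periodic rate r = 0.035 per year.
The ordinary-annuity PV formula values the stream one period before the first payment (period 12); discount that back 12 periods:
PV₀ = 82,550 × [1 − (1+r)^−20] / r × (1+r)^−12 = €776,426.60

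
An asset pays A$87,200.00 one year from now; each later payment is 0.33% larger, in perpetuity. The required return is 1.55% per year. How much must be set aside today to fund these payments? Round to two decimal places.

Periodic rate r = 0.0155 per year.
Growing perpetuity (Gordon): PV = PMT₁ / (r − g) = 87,200 / (r − 0.0033) = A$7,147,540.98.

A$7,147,540.98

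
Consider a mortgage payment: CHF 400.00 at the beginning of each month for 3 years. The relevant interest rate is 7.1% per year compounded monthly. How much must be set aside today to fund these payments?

This is an annuity due: 36 payments of CHF 400.00 at the beginning of each month.
Periodic rate r = 0.071/12 per month; n is counted in months.
PV = PMT × [(1 − (1+r)^−n)/r] × (1+r) = 400 × [1 − (1+r)^−36] / r × (1+r) = CHF 13,011.96

CHF 13,011.96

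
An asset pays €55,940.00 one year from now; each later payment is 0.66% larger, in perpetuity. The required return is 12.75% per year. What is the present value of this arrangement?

€462,696.44

Periodic rate r = 0.1275 per year.
Growing perpetuity (Gordon): PV = PMT₁ / (r − g) = 55,940 / (r − 0.0066) = €462,696.44.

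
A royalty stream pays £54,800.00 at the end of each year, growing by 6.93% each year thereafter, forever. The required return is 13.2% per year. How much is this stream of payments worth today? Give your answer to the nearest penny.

£874,003.19

Periodic rate r = 0.132 per year.
Growing perpetuity (Gordon): PV = PMT₁ / (r − g) = 54,800 / (r − 0.0693) = £874,003.19.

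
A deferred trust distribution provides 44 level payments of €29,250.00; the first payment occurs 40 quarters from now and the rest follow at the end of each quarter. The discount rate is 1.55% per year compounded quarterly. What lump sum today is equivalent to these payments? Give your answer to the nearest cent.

€1,015,791.02

Ordinary annuity of 44 payments, first payment at period 40.
Periodic rate r = 0.0155/4 per quarter; n is counted in quarters.
The ordinary-annuity PV formula values the stream one period before the first payment (period 39); discount that back 39 periods:
PV₀ = 29,250 × [1 − (1+r)^−44] / r × (1+r)^−39 = €1,015,791.02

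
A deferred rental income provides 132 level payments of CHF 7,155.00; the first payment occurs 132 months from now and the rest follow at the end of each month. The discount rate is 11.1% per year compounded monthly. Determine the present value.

CHF 162,868.09

Ordinary annuity of 132 payments, first payment at period 132.
Periodic rate r = 0.111/12 per month; n is counted in months.
The ordinary-annuity PV formula values the stream one period before the first payment (period 131); discount that back 131 periods:
PV₀ = 7,155 × [1 − (1+r)^−132] / r × (1+r)^−131 = CHF 162,868.09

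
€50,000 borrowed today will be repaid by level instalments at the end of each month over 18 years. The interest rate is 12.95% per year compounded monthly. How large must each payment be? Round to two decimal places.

Level ordinary annuity; solve PV = PMT × [(1 − (1+r)^−n)/r] for PMT.
Periodic rate r = 0.1295/12 per month; n is counted in months.
With n = 216: PMT = 50,000 / ([(1 − (1+r)^−n)/r]) = €598.49

€598.49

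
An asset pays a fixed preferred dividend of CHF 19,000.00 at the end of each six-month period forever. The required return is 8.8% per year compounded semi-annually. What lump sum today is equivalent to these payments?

Periodic rate r = 0.088/2 per half-year.
Level perpetuity: PV = PMT / r = 19,000 / (0.088/2) = CHF 431,818.18.

CHF 431,818.18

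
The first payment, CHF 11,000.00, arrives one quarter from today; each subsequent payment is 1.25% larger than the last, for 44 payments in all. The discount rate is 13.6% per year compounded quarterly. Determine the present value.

CHF 308,657.87

Periodic rate r = 0.136/4 per quarter; n is counted in quarters.
Growing ordinary annuity: PV = PMT₁ × [1 − ((1+g)/(1+r))^n] / (r − g) = 11,000 × [1 − ((1+0.0125)/(1+r))^44] / (r − 0.0125) = CHF 308,657.87.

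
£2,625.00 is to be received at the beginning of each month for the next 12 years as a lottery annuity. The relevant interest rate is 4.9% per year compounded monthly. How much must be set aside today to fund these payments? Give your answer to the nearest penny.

This is an annuity due: 144 payments of £2,625.00 at the beginning of each month.
Periodic rate r = 0.049/12 per month; n is counted in months.
PV = PMT × [(1 − (1+r)^−n)/r] × (1+r) = 2,625 × [1 − (1+r)^−144] / r × (1+r) = £286,527.95

£286,527.95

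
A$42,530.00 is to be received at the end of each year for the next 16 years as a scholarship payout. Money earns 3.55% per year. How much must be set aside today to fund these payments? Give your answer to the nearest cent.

A$512,436.74

This is an ordinary annuity: 16 payments of A$42,530.00 at the end of each year.
Periodic rate r = 0.0355 per year.
PV = PMT × [(1 − (1+r)^−n)/r] = 42,530 × [1 − (1+r)^−16] / r = A$512,436.74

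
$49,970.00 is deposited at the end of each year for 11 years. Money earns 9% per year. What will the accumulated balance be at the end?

$877,487.86

This is an ordinary annuity: 11 deposits of $49,970.00 at the end of each year.
Periodic rate r = 0.09 per year.
FV = PMT × [((1+r)^n − 1)/r] = 49,970 × [(1+r)^11 − 1] / r = $877,487.86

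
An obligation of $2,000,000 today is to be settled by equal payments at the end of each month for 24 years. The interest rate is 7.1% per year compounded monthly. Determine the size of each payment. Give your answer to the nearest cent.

Level ordinary annuity; solve PV = PMT × [(1 − (1+r)^−n)/r] for PMT.
Periodic rate r = 0.071/12 per month; n is counted in months.
With n = 288: PMT = 2,000,000 / ([(1 − (1+r)^−n)/r]) = $14,481.58

$14,481.58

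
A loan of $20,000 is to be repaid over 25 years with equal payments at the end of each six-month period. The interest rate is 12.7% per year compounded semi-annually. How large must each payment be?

$1,331.29

Level ordinary annuity; solve PV = PMT × [(1 − (1+r)^−n)/r] for PMT.
Periodic rate r = 0.127/2 per half-year; n is counted in half-years.
With n = 50: PMT = 20,000 / ([(1 − (1+r)^−n)/r]) = $1,331.29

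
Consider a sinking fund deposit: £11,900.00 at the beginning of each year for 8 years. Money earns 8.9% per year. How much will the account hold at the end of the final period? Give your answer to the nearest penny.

£142,402.34

This is an annuity due: 8 deposits of £11,900.00 at the beginning of each year.
Periodic rate r = 0.089 per year.
FV = PMT × [((1+r)^n − 1)/r] × (1+r) = 11,900 × [(1+r)^8 − 1] / r × (1+r) = £142,402.34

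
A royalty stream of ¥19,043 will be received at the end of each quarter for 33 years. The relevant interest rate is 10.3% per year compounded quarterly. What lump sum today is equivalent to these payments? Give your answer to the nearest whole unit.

¥713,742

This is an ordinary annuity: 132 payments of ¥19,043 at the end of each quarter.
Periodic rate r = 0.103/4 per quarter; n is counted in quarters.
PV = PMT × [(1 − (1+r)^−n)/r] = 19,043 × [1 − (1+r)^−132] / r = ¥713,742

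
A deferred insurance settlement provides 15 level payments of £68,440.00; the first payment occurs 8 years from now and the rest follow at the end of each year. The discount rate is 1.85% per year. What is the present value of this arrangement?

Ordinary annuity of 15 payments, first payment at period 8.
Periodic rate r = 0.0185 per year.
The ordinary-annuity PV formula values the stream one period before the first payment (period 7); discount that back 7 periods:
PV₀ = 68,440 × [1 − (1+r)^−15] / r × (1+r)^−7 = £782,252.47

£782,252.47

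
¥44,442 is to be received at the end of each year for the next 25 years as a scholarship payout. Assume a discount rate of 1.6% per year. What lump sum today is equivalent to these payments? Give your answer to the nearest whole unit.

¥909,823

This is an ordinary annuity: 25 payments of ¥44,442 at the end of each year.
Periodic rate r = 0.016 per year.
PV = PMT × [(1 − (1+r)^−n)/r] = 44,442 × [1 − (1+r)^−25] / r = ¥909,823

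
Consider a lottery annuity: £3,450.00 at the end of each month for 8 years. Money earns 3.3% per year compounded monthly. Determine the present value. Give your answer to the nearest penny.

£290,738.58

This is an ordinary annuity: 96 payments of £3,450.00 at the end of each month.
Periodic rate r = 0.033/12 per month; n is counted in months.
PV = PMT × [(1 − (1+r)^−n)/r] = 3,450 × [1 − (1+r)^−96] / r = £290,738.58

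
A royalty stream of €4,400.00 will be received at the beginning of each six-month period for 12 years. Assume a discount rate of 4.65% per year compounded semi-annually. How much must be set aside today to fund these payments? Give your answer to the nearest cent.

€82,102.50

This is an annuity due: 24 payments of €4,400.00 at the beginning of each six-month period.
Periodic rate r = 0.0465/2 per half-year; n is counted in half-years.
PV = PMT × [(1 − (1+r)^−n)/r] × (1+r) = 4,400 × [1 − (1+r)^−24] / r × (1+r) = €82,102.50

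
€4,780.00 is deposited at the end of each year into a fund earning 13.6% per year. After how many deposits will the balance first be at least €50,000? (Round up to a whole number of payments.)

7 payments

Periodic rate r = 0.136 per year.
Ordinary annuity FV: 50,000 = 4,780 × [((1+r)^n − 1)/r].
(1+r)^n = 1 + 50,000 × r / 4,780, so n = ln(1 + 50,000·r/4,780) / ln(1+r) = 6.94.
Round up to a whole number of payments: n = 7.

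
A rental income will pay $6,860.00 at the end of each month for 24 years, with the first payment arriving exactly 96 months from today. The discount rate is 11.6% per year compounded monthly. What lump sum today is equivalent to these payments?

Ordinary annuity of 288 payments, first payment at period 96.
Periodic rate r = 0.116/12 per month; n is counted in months.
The ordinary-annuity PV formula values the stream one period before the first payment (period 95); discount that back 95 periods:
PV₀ = 6,860 × [1 − (1+r)^−288] / r × (1+r)^−95 = $266,716.64

$266,716.64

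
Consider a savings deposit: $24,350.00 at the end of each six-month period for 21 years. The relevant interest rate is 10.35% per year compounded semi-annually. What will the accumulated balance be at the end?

$3,446,116.04

This is an ordinary annuity: 42 deposits of $24,350.00 at the end of each six-month period.
Periodic rate r = 0.1035/2 per half-year; n is counted in half-years.
FV = PMT × [((1+r)^n − 1)/r] = 24,350 × [(1+r)^42 − 1] / r = $3,446,116.04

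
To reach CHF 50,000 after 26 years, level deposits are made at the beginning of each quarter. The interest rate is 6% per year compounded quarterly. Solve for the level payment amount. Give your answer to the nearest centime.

Level annuity due; solve FV = PMT × [((1+r)^n − 1)/r] × (1+r) for PMT.
Periodic rate r = 0.06/4 per quarter; n is counted in quarters.
With n = 104: PMT = 50,000 / ([((1+r)^n − 1)/r] × (1+r)) = CHF 199.49

CHF 199.49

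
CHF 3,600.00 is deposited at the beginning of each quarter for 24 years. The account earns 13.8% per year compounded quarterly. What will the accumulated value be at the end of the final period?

CHF 2,693,234.78

This is an annuity due: 96 deposits of CHF 3,600.00 at the beginning of each quarter.
Periodic rate r = 0.138/4 per quarter; n is counted in quarters.
FV = PMT × [((1+r)^n − 1)/r] × (1+r) = 3,600 × [(1+r)^96 − 1] / r × (1+r) = CHF 2,693,234.78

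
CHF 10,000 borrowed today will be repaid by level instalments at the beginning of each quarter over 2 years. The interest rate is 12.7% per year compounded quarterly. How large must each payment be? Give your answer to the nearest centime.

Level annuity due; solve PV = PMT × [(1 − (1+r)^−n)/r] × (1+r) for PMT.
Periodic rate r = 0.127/4 per quarter; n is counted in quarters.
With n = 8: PMT = 10,000 / ([(1 − (1+r)^−n)/r] × (1+r)) = CHF 1,390.94

CHF 1,390.94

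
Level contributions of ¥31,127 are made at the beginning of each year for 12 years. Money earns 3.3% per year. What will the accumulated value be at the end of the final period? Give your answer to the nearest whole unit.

This is an annuity due: 12 deposits of ¥31,127 at the beginning of each year.
Periodic rate r = 0.033 per year.
FV = PMT × [((1+r)^n − 1)/r] × (1+r) = 31,127 × [(1+r)^12 − 1] / r × (1+r) = ¥464,189

¥464,189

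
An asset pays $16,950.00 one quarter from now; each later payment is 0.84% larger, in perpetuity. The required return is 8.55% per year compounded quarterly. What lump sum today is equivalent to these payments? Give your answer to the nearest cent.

$1,306,358.38

Periodic rate r = 0.0855/4 per quarter.
Growing perpetuity (Gordon): PV = PMT₁ / (r − g) = 16,950 / (r − 0.0084) = $1,306,358.38.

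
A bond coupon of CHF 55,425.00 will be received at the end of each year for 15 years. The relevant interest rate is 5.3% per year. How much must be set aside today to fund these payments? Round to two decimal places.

This is an ordinary annuity: 15 payments of CHF 55,425.00 at the end of each year.
Periodic rate r = 0.053 per year.
PV = PMT × [(1 − (1+r)^−n)/r] = 55,425 × [1 − (1+r)^−15] / r = CHF 563,802.19

CHF 563,802.19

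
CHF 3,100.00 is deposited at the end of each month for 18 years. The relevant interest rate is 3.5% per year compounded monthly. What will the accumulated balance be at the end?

CHF 930,945.58

This is an ordinary annuity: 216 deposits of CHF 3,100.00 at the end of each month.
Periodic rate r = 0.035/12 per month; n is counted in months.
FV = PMT × [((1+r)^n − 1)/r] = 3,100 × [(1+r)^216 − 1] / r = CHF 930,945.58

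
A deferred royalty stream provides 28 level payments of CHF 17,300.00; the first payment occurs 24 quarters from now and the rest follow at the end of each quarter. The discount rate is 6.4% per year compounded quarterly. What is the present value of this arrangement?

Ordinary annuity of 28 payments, first payment at period 24.
Periodic rate r = 0.064/4 per quarter; n is counted in quarters.
The ordinary-annuity PV formula values the stream one period before the first payment (period 23); discount that back 23 periods:
PV₀ = 17,300 × [1 − (1+r)^−28] / r × (1+r)^−23 = CHF 269,311.10

CHF 269,311.10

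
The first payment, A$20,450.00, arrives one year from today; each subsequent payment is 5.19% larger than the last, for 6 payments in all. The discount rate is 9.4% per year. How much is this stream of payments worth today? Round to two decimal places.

Periodic rate r = 0.094 per year.
Growing ordinary annuity: PV = PMT₁ × [1 − ((1+g)/(1+r))^n] / (r − g) = 20,450 × [1 − ((1+0.0519)/(1+r))^6] / (r − 0.0519) = A$101,904.87.

A$101,904.87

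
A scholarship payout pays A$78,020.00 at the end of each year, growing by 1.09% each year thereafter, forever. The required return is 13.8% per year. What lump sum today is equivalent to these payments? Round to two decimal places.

Periodic rate r = 0.138 per year.
Growing perpetuity (Gordon): PV = PMT₁ / (r − g) = 78,020 / (r − 0.0109) = A$613,847.36.

A$613,847.36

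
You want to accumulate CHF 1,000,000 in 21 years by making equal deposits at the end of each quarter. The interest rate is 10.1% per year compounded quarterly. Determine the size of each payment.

Level ordinary annuity; solve FV = PMT × [((1+r)^n − 1)/r] for PMT.
Periodic rate r = 0.101/4 per quarter; n is counted in quarters.
With n = 84: PMT = 1,000,000 / ([((1+r)^n − 1)/r]) = CHF 3,545.00

CHF 3,545.00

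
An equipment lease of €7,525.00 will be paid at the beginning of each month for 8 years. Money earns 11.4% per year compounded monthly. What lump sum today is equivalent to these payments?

€477,017.02

This is an annuity due: 96 payments of €7,525.00 at the beginning of each month.
Periodic rate r = 0.114/12 per month; n is counted in months.
PV = PMT × [(1 − (1+r)^−n)/r] × (1+r) = 7,525 × [1 − (1+r)^−96] / r × (1+r) = €477,017.02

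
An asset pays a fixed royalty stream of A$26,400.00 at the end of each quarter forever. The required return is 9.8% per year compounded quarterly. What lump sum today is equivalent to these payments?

A$1,077,551.02

Periodic rate r = 0.098/4 per quarter.
Level perpetuity: PV = PMT / r = 26,400 / (0.098/4) = A$1,077,551.02.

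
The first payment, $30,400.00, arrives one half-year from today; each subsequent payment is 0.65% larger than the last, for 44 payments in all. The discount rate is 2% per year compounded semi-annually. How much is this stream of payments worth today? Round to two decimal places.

$1,230,306.92

Periodic rate r = 0.02/2 per half-year; n is counted in half-years.
Growing ordinary annuity: PV = PMT₁ × [1 − ((1+g)/(1+r))^n] / (r − g) = 30,400 × [1 − ((1+0.0065)/(1+r))^44] / (r − 0.0065) = $1,230,306.92.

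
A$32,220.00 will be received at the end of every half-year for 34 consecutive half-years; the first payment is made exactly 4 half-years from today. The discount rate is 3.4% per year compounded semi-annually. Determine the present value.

Ordinary annuity of 34 payments, first payment at period 4.
Periodic rate r = 0.034/2 per half-year; n is counted in half-years.
The ordinary-annuity PV formula values the stream one period before the first payment (period 3); discount that back 3 periods:
PV₀ = 32,220 × [1 − (1+r)^−34] / r × (1+r)^−3 = A$786,045.79

A$786,045.79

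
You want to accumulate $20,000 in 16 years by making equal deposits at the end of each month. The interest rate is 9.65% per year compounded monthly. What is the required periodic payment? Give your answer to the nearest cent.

$44.01

Level ordinary annuity; solve FV = PMT × [((1+r)^n − 1)/r] for PMT.
Periodic rate r = 0.0965/12 per month; n is counted in months.
With n = 192: PMT = 20,000 / ([((1+r)^n − 1)/r]) = $44.01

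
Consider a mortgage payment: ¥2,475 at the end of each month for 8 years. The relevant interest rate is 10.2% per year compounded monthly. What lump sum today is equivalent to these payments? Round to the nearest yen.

This is an ordinary annuity: 96 payments of ¥2,475 at the end of each month.
Periodic rate r = 0.102/12 per month; n is counted in months.
PV = PMT × [(1 − (1+r)^−n)/r] = 2,475 × [1 − (1+r)^−96] / r = ¥161,974

¥161,974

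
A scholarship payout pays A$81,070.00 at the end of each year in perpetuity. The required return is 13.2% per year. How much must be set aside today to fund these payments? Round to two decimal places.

Periodic rate r = 0.132 per year.
Level perpetuity: PV = PMT / r = 81,070 / (0.132) = A$614,166.67.

A$614,166.67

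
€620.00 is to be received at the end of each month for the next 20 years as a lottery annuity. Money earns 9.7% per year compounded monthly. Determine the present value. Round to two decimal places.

This is an ordinary annuity: 240 payments of €620.00 at the end of each month.
Periodic rate r = 0.097/12 per month; n is counted in months.
PV = PMT × [(1 − (1+r)^−n)/r] = 620 × [1 − (1+r)^−240] / r = €65,592.49

€65,592.49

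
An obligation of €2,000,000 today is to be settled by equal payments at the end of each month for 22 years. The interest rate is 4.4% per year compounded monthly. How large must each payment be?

Level ordinary annuity; solve PV = PMT × [(1 − (1+r)^−n)/r] for PMT.
Periodic rate r = 0.044/12 per month; n is counted in months.
With n = 264: PMT = 2,000,000 / ([(1 − (1+r)^−n)/r]) = €11,837.79

€11,837.79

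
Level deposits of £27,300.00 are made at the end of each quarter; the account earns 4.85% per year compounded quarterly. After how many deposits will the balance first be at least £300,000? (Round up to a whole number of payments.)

Periodic rate r = 0.0485/4 per quarter; n is counted in quarters.
Ordinary annuity FV: 300,000 = 27,300 × [((1+r)^n − 1)/r].
(1+r)^n = 1 + 300,000 × r / 27,300, so n = ln(1 + 300,000·r/27,300) / ln(1+r) = 10.38.
Round up to a whole number of payments: n = 11.

11 payments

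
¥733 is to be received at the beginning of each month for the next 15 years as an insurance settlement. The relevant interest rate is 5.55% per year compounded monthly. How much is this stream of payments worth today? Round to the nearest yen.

¥89,832

This is an annuity due: 180 payments of ¥733 at the beginning of each month.
Periodic rate r = 0.0555/12 per month; n is counted in months.
PV = PMT × [(1 − (1+r)^−n)/r] × (1+r) = 733 × [1 − (1+r)^−180] / r × (1+r) = ¥89,832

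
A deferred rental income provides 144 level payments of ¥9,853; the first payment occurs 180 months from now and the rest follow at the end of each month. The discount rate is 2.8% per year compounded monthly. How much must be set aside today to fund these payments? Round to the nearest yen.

¥793,242

Ordinary annuity of 144 payments, first payment at period 180.
Periodic rate r = 0.028/12 per month; n is counted in months.
The ordinary-annuity PV formula values the stream one period before the first payment (period 179); discount that back 179 periods:
PV₀ = 9,853 × [1 − (1+r)^−144] / r × (1+r)^−179 = ¥793,242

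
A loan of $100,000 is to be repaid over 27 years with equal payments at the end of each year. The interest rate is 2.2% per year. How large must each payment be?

Level ordinary annuity; solve PV = PMT × [(1 − (1+r)^−n)/r] for PMT.
Periodic rate r = 0.022 per year.
With n = 27: PMT = 100,000 / ([(1 − (1+r)^−n)/r]) = $4,951.40

$4,951.40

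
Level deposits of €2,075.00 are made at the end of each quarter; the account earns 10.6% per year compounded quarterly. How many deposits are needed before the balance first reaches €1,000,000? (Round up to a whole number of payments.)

Periodic rate r = 0.106/4 per quarter; n is counted in quarters.
Ordinary annuity FV: 1,000,000 = 2,075 × [((1+r)^n − 1)/r].
(1+r)^n = 1 + 1,000,000 × r / 2,075, so n = ln(1 + 1,000,000·r/2,075) / ln(1+r) = 100.27.
Round up to a whole number of payments: n = 101.

101 payments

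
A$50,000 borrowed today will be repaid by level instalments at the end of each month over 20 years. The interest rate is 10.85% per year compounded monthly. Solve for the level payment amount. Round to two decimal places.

Level ordinary annuity; solve PV = PMT × [(1 − (1+r)^−n)/r] for PMT.
Periodic rate r = 0.1085/12 per month; n is counted in months.
With n = 240: PMT = 50,000 / ([(1 − (1+r)^−n)/r]) = A$511.00

A$511.00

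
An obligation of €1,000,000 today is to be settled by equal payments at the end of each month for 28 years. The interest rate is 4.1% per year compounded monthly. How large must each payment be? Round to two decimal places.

Level ordinary annuity; solve PV = PMT × [(1 − (1+r)^−n)/r] for PMT.
Periodic rate r = 0.041/12 per month; n is counted in months.
With n = 336: PMT = 1,000,000 / ([(1 − (1+r)^−n)/r]) = €5,008.98

€5,008.98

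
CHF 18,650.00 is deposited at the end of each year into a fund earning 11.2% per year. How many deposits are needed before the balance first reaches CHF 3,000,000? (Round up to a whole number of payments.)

Periodic rate r = 0.112 per year.
Ordinary annuity FV: 3,000,000 = 18,650 × [((1+r)^n − 1)/r].
(1+r)^n = 1 + 3,000,000 × r / 18,650, so n = ln(1 + 3,000,000·r/18,650) / ln(1+r) = 27.74.
Round up to a whole number of payments: n = 28.

28 payments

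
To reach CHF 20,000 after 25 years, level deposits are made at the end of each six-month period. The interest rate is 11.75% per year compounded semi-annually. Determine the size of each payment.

Level ordinary annuity; solve FV = PMT × [((1+r)^n − 1)/r] for PMT.
Periodic rate r = 0.1175/2 per half-year; n is counted in half-years.
With n = 50: PMT = 20,000 / ([((1+r)^n − 1)/r]) = CHF 71.80

CHF 71.80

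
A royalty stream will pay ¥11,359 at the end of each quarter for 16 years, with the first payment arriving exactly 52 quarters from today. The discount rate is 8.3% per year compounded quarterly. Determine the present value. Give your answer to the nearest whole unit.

Ordinary annuity of 64 payments, first payment at period 52.
Periodic rate r = 0.083/4 per quarter; n is counted in quarters.
The ordinary-annuity PV formula values the stream one period before the first payment (period 51); discount that back 51 periods:
PV₀ = 11,359 × [1 − (1+r)^−64] / r × (1+r)^−51 = ¥140,465

¥140,465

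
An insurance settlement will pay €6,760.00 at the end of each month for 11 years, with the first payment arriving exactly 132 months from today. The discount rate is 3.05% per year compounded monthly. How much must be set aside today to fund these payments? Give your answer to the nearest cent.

€543,025.34

Ordinary annuity of 132 payments, first payment at period 132.
Periodic rate r = 0.0305/12 per month; n is counted in months.
The ordinary-annuity PV formula values the stream one period before the first payment (period 131); discount that back 131 periods:
PV₀ = 6,760 × [1 − (1+r)^−132] / r × (1+r)^−131 = €543,025.34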